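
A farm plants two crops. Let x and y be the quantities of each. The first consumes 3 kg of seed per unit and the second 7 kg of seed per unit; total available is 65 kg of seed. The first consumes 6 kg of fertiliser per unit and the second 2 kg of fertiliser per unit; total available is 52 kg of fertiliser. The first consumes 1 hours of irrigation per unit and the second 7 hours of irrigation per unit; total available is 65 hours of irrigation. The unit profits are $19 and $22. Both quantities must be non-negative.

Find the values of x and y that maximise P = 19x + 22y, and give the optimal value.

x = 13/2, y = 13/2, maximum P = 533/2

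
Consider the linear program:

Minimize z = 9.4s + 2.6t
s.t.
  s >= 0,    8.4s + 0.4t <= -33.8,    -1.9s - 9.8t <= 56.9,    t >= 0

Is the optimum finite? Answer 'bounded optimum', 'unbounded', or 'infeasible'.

infeasible

The boundaries s = 0 and t = 0 meet at (0, 0), but that point violates 8.4s + 0.4t ≤ -33.8. Every candidate vertex is excluded by some other constraint, so the feasible region is empty.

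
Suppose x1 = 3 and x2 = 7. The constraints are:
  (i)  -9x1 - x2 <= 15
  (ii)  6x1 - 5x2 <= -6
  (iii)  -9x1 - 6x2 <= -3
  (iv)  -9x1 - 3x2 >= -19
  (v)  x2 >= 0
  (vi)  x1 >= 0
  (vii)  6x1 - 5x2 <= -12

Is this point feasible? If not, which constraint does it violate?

not feasible — violates (iv)

Constraint (iv): -9x1 - 3x2 = -48, which is not ≥ -19. All other constraints are satisfied.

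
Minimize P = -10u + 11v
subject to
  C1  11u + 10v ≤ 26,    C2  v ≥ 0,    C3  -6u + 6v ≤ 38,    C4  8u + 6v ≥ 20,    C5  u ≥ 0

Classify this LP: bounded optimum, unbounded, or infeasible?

infeasible

The boundaries 11u + 10v = 26 and v = 0 meet at (26/11, 0), but that point violates 8u + 6v ≥ 20. Every candidate vertex is excluded by some other constraint, so the feasible region is empty.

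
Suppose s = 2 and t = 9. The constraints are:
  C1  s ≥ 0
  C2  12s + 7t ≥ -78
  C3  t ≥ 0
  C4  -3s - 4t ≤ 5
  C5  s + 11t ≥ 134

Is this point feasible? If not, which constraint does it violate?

Constraint C5: s + 11t = 101, which is not ≥ 134. All other constraints are satisfied.

not feasible — violates C5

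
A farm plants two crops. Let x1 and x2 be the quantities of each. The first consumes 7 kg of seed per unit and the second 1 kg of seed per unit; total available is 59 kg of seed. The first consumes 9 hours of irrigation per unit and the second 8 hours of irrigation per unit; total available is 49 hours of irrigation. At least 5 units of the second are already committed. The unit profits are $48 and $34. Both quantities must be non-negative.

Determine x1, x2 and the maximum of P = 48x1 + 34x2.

Feasible corners and P = 48x1 + 34x2:
  (0, 49/8) → P = 833/4
  (0, 5) → P = 170
  (1, 5) → P = 218

x1 = 1, x2 = 5, maximum P = 218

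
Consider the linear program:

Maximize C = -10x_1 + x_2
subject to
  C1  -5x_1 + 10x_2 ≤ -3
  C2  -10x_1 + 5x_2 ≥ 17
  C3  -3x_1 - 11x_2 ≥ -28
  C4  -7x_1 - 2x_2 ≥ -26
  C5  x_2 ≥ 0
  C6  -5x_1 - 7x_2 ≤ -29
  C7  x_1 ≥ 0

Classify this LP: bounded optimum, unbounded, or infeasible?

infeasible

The boundaries -5x_1 - 7x_2 = -29 and x_1 = 0 meet at (0, 29/7), but that point violates -5x_1 + 10x_2 ≤ -3. Every candidate vertex is excluded by some other constraint, so the feasible region is empty.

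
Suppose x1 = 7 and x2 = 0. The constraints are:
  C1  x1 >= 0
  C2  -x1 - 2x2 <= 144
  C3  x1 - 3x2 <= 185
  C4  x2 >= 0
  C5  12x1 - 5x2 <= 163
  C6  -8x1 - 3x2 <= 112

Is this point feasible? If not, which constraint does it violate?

C1: 7 ≥ 0 ✓
C2: -7 ≤ 144 ✓
C3: 7 ≤ 185 ✓
C4: 0 ≥ 0 ✓
C5: 84 ≤ 163 ✓
C6: -56 ≤ 112 ✓

feasible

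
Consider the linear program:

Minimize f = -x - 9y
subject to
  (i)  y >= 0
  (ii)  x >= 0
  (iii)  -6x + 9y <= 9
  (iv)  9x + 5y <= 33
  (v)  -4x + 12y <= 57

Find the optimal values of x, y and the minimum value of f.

x = 84/37, y = 93/37, minimum f = -921/37

Extreme points and f = -x - 9y:
  (0, 0) → f = 0
  (11/3, 0) → f = -11/3
  (0, 1) → f = -9
  (84/37, 93/37) → f = -921/37

The optimum lies where -6x + 9y = 9 and 9x + 5y = 33.
Solving simultaneously gives x = 84/37, y = 93/37.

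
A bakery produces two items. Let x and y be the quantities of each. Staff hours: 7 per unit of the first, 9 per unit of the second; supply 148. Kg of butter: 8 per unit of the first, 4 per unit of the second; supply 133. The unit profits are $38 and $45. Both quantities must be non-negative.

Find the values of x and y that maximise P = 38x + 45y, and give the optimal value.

x = 55/4, y = 23/4, maximum P = 3125/4

Extreme points and P = 38x + 45y:
  (0, 0) → P = 0
  (0, 148/9) → P = 740
  (133/8, 0) → P = 2527/4
  (55/4, 23/4) → P = 3125/4

The binding constraints are 7x + 9y = 148 and 8x + 4y = 133.
Solving simultaneously gives x = 55/4, y = 23/4.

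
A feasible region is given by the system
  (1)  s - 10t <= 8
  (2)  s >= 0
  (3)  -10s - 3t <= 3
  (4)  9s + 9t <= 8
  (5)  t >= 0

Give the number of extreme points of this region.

3

Intersecting each pair of boundary lines and keeping only the points that satisfy every inequality leaves:
  (0, 8/9)
  (0, 0)
  (8/9, 0)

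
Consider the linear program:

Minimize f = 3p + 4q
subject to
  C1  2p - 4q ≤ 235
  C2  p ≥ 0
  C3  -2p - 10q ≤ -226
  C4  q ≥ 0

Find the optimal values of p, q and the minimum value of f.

p = 0, q = 113/5, minimum f = 452/5

Corner points and f = 3p + 4q:
  (235/2, 0) → f = 705/2
  (0, 113/5) → f = 452/5
  (113, 0) → f = 339
The feasible region is unbounded (it extends along (0, 1), (2, 1)), but f strictly increases along every unbounded feasible direction, so there is no improving ray and the minimum is attained at a vertex.

The binding constraints are p = 0 and -2p - 10q = -226.
Solving simultaneously gives p = 0, q = 113/5.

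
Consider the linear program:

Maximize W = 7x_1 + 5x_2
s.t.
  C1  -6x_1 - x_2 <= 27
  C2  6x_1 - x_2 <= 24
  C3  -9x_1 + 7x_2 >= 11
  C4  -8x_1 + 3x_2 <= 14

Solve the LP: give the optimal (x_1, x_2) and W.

Vertices and W = 7x_1 + 5x_2:
  (179/33, 94/11) → W = 2663/33
  (43/5, 138/5) → W = 991/5
  (-65/29, -38/29) → W = -645/29

The optimum lies where 6x_1 - x_2 = 24 and -8x_1 + 3x_2 = 14.
Solving simultaneously gives x_1 = 43/5, x_2 = 138/5.

x_1 = 43/5, x_2 = 138/5, maximum W = 991/5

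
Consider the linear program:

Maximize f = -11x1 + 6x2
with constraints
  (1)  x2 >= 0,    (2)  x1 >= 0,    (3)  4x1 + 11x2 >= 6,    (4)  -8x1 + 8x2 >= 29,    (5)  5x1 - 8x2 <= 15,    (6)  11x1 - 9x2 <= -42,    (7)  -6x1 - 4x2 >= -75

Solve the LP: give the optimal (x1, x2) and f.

x1 = 0, x2 = 75/4, maximum f = 225/2

Corner points and f = -11x1 + 6x2:
  (0, 14/3) → f = 28
  (0, 75/4) → f = 225/2
  (507/98, 1077/98) → f = 885/98

The optimum lies where x1 = 0 and -6x1 - 4x2 = -75.
Solving simultaneously gives x1 = 0, x2 = 75/4.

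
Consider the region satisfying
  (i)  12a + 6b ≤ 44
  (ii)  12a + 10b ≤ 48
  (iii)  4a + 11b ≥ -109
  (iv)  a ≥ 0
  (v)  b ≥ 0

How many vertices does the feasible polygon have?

4

Pairwise boundary intersections that survive every other constraint:
  (19/6, 1)
  (11/3, 0)
  (0, 24/5)
  (0, 0)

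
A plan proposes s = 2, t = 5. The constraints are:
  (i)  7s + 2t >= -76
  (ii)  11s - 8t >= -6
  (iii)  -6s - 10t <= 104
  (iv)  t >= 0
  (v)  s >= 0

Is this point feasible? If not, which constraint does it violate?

Constraint (ii): 11s - 8t = -18, which is not ≥ -6. All other constraints are satisfied.

not feasible — violates (ii)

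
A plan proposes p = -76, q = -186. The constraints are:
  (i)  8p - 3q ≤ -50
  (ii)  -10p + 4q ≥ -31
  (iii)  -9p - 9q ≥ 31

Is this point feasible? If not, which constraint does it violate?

(i): -50 ≤ -50 ✓
(ii): 16 ≥ -31 ✓
(iii): 2358 ≥ 31 ✓

feasible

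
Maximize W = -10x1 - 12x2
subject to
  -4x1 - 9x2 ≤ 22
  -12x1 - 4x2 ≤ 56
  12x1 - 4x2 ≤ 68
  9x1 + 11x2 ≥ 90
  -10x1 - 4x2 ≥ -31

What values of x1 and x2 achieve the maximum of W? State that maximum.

The optimum lies where -12x1 - 4x2 = 56 and 9x1 + 11x2 = 90.
Solving simultaneously gives x1 = -61/6, x2 = 33/2.

x1 = -61/6, x2 = 33/2, maximum W = -289/3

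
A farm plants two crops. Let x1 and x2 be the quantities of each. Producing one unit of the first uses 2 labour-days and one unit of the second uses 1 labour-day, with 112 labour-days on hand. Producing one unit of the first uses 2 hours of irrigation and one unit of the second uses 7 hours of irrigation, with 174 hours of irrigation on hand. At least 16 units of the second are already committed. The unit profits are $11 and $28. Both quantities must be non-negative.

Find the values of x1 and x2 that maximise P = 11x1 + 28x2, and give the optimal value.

Vertices and P = 11x1 + 28x2:
  (0, 174/7) → P = 696
  (0, 16) → P = 448
  (31, 16) → P = 789

The optimum lies where 2x1 + 7x2 = 174 and x2 = 16.
Solving simultaneously gives x1 = 31, x2 = 16.

x1 = 31, x2 = 16, maximum P = 789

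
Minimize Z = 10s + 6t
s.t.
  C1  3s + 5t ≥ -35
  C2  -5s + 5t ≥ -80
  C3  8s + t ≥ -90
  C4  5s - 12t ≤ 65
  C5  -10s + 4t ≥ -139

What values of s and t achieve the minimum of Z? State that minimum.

s = -415/37, t = -10/37, minimum Z = -4210/37

Vertices and Z = 10s + 6t:
  (-415/37, -10/37) → Z = -4210/37
  (-95/61, -370/61) → Z = -3170/61
  (352/25, 9/20) → Z = 287/2
The feasible region is unbounded (it extends along (2, 5), (-1, 8)), but Z strictly increases along every unbounded feasible direction, so there is no improving ray and the minimum is attained at a vertex.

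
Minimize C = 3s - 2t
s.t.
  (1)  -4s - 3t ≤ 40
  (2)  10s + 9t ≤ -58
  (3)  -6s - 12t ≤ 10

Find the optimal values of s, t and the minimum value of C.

The binding constraints are -4s - 3t = 40 and 10s + 9t = -58.
Solving simultaneously gives s = -31, t = 28.

s = -31, t = 28, minimum C = -149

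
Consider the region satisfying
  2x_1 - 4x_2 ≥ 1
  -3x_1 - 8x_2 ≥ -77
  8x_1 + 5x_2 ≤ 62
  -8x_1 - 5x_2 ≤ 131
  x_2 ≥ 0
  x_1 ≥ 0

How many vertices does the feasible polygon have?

Of the 14 pairwise boundary intersections, those satisfying every inequality are:
  (253/42, 58/21)
  (1/2, 0)
  (31/4, 0)

3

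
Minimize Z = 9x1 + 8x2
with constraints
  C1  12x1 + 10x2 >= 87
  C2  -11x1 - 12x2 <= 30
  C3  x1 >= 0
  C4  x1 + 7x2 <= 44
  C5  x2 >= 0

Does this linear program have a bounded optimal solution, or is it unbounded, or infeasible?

Vertices and Z = 9x1 + 8x2:
  (169/74, 441/74) → Z = 5049/74
  (29/4, 0) → Z = 261/4
  (44, 0) → Z = 396
The feasible region has finitely many vertices and no improving ray; the minimum is 261/4 at (29/4, 0).

bounded optimum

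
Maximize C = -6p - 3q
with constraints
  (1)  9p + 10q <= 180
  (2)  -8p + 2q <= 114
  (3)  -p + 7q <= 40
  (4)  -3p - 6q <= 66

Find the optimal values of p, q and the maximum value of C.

p = -136/9, q = -31/9, maximum C = 101

Corner points and C = -6p - 3q:
  (860/73, 540/73) → C = -6780/73
  (145/2, -189/4) → C = -1173/4
  (-359/27, 103/27) → C = 205/3
  (-136/9, -31/9) → C = 101

At the optimal vertex, -8p + 2q = 114 and -3p - 6q = 66.
Solving simultaneously gives p = -136/9, q = -31/9.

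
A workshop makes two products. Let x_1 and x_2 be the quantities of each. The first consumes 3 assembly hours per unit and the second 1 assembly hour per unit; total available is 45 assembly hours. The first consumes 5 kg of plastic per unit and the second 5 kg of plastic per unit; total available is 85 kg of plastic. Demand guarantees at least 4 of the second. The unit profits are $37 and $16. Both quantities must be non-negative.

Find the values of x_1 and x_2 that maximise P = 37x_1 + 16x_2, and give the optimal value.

x_1 = 13, x_2 = 4, maximum P = 545

Feasible corners and P = 37x_1 + 16x_2:
  (0, 17) → P = 272
  (0, 4) → P = 64
  (13, 4) → P = 545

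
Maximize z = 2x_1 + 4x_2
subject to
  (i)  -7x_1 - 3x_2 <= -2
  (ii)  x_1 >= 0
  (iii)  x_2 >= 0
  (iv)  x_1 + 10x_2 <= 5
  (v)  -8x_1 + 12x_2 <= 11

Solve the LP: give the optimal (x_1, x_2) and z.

Vertices and z = 2x_1 + 4x_2:
  (2/7, 0) → z = 4/7
  (5/67, 33/67) → z = 142/67
  (5, 0) → z = 10

The optimum lies where x_2 = 0 and x_1 + 10x_2 = 5.
Solving simultaneously gives x_1 = 5, x_2 = 0.

x_1 = 5, x_2 = 0, maximum z = 10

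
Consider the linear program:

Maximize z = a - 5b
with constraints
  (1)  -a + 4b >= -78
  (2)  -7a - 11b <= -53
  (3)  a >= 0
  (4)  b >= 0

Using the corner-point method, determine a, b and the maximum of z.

a = 78, b = 0, maximum z = 78

Vertices and z = a - 5b:
  (78, 0) → z = 78
  (0, 53/11) → z = -265/11
  (53/7, 0) → z = 53/7
The feasible region is unbounded (it extends along (0, 1), (4, 1)), but z strictly decreases along every unbounded feasible direction, so there is no improving ray and the maximum is attained at a vertex.

The binding constraints are -a + 4b = -78 and b = 0.
Solving simultaneously gives a = 78, b = 0.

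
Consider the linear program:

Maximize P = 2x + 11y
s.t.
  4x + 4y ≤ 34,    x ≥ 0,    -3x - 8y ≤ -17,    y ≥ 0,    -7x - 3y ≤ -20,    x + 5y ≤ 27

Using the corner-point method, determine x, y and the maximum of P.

Vertices and P = 2x + 11y:
  (17/2, 0) → P = 17
  (31/8, 37/8) → P = 469/8
  (17/3, 0) → P = 34/3
  (109/47, 59/47) → P = 867/47
  (19/32, 169/32) → P = 1897/32

x = 19/32, y = 169/32, maximum P = 1897/32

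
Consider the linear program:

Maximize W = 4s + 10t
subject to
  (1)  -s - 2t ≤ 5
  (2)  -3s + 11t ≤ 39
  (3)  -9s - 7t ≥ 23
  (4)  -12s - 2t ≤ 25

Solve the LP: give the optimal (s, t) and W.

s = -43/22, t = -17/22, maximum W = -171/11

At the optimal vertex, -9s - 7t = 23 and -12s - 2t = 25.
Solving simultaneously gives s = -43/22, t = -17/22.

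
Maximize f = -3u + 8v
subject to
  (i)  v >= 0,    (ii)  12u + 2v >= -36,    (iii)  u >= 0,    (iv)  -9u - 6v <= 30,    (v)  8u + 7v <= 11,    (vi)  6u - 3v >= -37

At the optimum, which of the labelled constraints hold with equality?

(iii) and (v)

Corner points and f = -3u + 8v:
  (0, 0) → f = 0
  (11/8, 0) → f = -33/8
  (0, 11/7) → f = 88/7

The maximum is at (0, 11/7). Substituting into each constraint, equality holds for (iii) and (v); the remaining constraints have slack.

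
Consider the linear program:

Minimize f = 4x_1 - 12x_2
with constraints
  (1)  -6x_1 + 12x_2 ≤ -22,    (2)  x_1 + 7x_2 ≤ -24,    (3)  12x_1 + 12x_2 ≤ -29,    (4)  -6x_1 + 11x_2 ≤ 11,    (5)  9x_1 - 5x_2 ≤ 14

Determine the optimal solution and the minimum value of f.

The feasible region is unbounded (it extends along (-5, -9), (-11, -6)), but f strictly increases along every unbounded feasible direction, so there is no improving ray and the minimum is attained at a vertex.

The optimum lies where -6x_1 + 12x_2 = -22 and x_1 + 7x_2 = -24.
Solving simultaneously gives x_1 = -67/27, x_2 = -83/27.

x_1 = -67/27, x_2 = -83/27, minimum f = 728/27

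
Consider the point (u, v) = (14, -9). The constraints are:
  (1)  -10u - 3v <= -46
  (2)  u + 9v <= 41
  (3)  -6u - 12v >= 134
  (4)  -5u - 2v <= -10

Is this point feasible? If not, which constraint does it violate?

Constraint (3): -6u - 12v = 24, which is not ≥ 134. All other constraints are satisfied.

not feasible — violates (3)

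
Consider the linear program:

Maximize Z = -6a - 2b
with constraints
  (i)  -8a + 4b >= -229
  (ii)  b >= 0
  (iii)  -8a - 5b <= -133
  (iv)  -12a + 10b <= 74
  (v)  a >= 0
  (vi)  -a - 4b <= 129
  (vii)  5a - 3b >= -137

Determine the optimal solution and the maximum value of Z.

a = 48/7, b = 547/35, maximum Z = -362/5

Feasible corners and Z = -6a - 2b:
  (229/8, 0) → Z = -687/4
  (1293/16, 835/8) → Z = -5549/8
  (133/8, 0) → Z = -399/4
  (48/7, 547/35) → Z = -362/5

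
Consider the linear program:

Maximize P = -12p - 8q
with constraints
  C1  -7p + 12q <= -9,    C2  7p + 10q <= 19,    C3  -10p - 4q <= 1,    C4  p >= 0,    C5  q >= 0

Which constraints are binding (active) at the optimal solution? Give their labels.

C1 and C5

Extreme points and P = -12p - 8q:
  (159/77, 5/11) → P = -2188/77
  (9/7, 0) → P = -108/7
  (19/7, 0) → P = -228/7

The maximum is at (9/7, 0). Substituting into each constraint, equality holds for C1 and C5; the remaining constraints have slack.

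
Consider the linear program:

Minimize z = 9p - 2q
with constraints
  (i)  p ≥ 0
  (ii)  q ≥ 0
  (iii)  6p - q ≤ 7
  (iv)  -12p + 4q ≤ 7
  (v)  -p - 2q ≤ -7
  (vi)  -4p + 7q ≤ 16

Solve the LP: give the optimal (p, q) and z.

p = 17/15, q = 44/15, minimum z = 13/3

Feasible corners and z = 9p - 2q:
  (21/13, 35/13) → z = 119/13
  (65/38, 62/19) → z = 337/38
  (17/15, 44/15) → z = 13/3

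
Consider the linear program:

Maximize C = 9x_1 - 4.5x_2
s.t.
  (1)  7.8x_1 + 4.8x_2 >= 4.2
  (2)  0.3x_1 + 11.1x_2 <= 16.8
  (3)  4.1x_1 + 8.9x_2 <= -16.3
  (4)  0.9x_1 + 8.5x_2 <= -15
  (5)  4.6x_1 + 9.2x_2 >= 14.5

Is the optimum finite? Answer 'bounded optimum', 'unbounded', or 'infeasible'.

From the feasible point (27901/322, -13443/322), moving in the direction (9.2, -4.6) keeps every constraint satisfied while C increases without bound.

unbounded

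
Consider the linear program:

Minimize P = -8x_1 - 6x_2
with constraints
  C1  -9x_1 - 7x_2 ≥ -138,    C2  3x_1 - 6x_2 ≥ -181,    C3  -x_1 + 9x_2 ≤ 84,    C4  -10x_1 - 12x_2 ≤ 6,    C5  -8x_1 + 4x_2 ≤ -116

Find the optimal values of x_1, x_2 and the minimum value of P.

Corner points and P = -8x_1 - 6x_2:
  (849/19, -717/19) → P = -2490/19
  (341/23, 15/23) → P = -2818/23
  (171/17, -151/17) → P = -462/17

The optimum lies where -9x_1 - 7x_2 = -138 and -10x_1 - 12x_2 = 6.
Solving simultaneously gives x_1 = 849/19, x_2 = -717/19.

x_1 = 849/19, x_2 = -717/19, minimum P = -2490/19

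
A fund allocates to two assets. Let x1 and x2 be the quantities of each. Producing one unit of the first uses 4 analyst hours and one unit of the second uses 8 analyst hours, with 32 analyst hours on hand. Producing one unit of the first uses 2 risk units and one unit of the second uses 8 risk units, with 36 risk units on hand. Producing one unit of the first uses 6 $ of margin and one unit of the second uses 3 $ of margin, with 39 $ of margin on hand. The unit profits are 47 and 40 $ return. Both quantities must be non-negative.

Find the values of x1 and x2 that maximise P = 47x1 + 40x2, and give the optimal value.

Vertices and P = 47x1 + 40x2:
  (0, 0) → P = 0
  (0, 4) → P = 160
  (13/2, 0) → P = 611/2
  (6, 1) → P = 322

At the optimal vertex, 4x1 + 8x2 = 32 and 6x1 + 3x2 = 39.
Solving simultaneously gives x1 = 6, x2 = 1.

x1 = 6, x2 = 1, maximum P = 322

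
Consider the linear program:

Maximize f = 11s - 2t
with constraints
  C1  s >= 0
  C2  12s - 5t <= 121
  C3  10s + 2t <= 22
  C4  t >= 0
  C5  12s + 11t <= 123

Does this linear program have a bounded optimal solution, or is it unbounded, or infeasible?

Feasible corners and f = 11s - 2t:
  (0, 11) → f = -22
  (0, 0) → f = 0
  (11/5, 0) → f = 121/5
The feasible region has finitely many vertices and no improving ray; the maximum is 121/5 at (11/5, 0).

bounded optimum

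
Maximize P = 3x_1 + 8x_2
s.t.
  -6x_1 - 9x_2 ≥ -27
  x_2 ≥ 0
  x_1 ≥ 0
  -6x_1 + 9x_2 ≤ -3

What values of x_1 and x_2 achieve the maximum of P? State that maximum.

x_1 = 5/2, x_2 = 4/3, maximum P = 109/6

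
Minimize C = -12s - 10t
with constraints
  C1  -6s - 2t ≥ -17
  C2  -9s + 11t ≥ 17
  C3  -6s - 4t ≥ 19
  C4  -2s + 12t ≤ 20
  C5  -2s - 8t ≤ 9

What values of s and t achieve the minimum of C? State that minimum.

Extreme points and C = -12s - 10t:
  (-77/20, 41/40) → C = 719/20
  (-29/10, -2/5) → C = 194/5
  (-67/10, 11/20) → C = 749/10

At the optimal vertex, -6s - 4t = 19 and -2s + 12t = 20.
Solving simultaneously gives s = -77/20, t = 41/40.

s = -77/20, t = 41/40, minimum C = 719/20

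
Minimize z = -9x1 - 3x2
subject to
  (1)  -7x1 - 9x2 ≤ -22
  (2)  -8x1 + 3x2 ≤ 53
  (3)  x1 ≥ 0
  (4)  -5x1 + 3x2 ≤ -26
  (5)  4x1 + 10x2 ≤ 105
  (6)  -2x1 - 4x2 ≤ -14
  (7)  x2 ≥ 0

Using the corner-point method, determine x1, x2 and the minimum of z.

x1 = 105/4, x2 = 0, minimum z = -945/4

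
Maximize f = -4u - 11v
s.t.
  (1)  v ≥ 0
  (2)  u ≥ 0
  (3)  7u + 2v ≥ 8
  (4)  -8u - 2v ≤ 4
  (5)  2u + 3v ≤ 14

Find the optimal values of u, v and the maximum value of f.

u = 8/7, v = 0, maximum f = -32/7

Vertices and f = -4u - 11v:
  (8/7, 0) → f = -32/7
  (7, 0) → f = -28
  (0, 4) → f = -44
  (0, 14/3) → f = -154/3

The optimum lies where v = 0 and 7u + 2v = 8.
Solving simultaneously gives u = 8/7, v = 0.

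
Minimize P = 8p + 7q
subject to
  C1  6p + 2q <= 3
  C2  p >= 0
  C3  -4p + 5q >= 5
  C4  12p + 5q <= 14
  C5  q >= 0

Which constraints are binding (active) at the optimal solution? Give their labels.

Vertices and P = 8p + 7q:
  (0, 3/2) → P = 21/2
  (5/38, 21/19) → P = 167/19
  (0, 1) → P = 7

The minimum is at (0, 1). Substituting into each constraint, equality holds for C2 and C3; the remaining constraints have slack.

C2 and C3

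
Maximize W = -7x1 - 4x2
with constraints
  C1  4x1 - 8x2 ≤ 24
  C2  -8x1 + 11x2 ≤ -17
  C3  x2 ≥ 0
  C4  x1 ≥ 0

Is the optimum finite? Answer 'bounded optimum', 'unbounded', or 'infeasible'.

Corner points and W = -7x1 - 4x2:
  (6, 0) → W = -42
  (17/8, 0) → W = -119/8
The feasible region has finitely many vertices and no improving ray; the maximum is -119/8 at (17/8, 0).

bounded optimum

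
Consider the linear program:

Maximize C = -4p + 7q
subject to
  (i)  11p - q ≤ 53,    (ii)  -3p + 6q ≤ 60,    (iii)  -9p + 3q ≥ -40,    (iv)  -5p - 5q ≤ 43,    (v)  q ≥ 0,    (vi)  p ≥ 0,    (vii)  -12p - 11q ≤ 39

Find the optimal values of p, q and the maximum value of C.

p = 0, q = 10, maximum C = 70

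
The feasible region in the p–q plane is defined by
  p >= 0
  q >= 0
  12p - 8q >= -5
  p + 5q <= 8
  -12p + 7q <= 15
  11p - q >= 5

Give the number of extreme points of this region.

Pairwise boundary intersections that survive every other constraint:
  (8, 0)
  (5/11, 0)
  (33/56, 83/56)

3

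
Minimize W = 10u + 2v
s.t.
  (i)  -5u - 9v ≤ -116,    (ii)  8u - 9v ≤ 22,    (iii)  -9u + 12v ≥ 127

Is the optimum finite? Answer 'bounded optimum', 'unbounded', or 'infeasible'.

unbounded

From the feasible point (83/47, 1679/141), moving in the direction (-9, 5) keeps every constraint satisfied while W decreases without bound.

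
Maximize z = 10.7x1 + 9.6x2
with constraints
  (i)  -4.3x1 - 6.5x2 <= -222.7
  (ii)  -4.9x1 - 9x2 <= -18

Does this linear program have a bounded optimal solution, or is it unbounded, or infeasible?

unbounded

From the feasible point (37746/137, -101383/685), moving in the direction (9, -4.9) keeps every constraint satisfied while z increases without bound.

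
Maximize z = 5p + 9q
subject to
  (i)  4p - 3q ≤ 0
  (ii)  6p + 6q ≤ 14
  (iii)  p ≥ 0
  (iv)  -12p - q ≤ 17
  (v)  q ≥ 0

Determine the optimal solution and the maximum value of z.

p = 0, q = 7/3, maximum z = 21

Feasible corners and z = 5p + 9q:
  (1, 4/3) → z = 17
  (0, 0) → z = 0
  (0, 7/3) → z = 21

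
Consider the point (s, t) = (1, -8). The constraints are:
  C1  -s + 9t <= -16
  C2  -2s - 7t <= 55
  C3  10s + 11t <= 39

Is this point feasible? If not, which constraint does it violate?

C1: -73 ≤ -16 ✓
C2: 54 ≤ 55 ✓
C3: -78 ≤ 39 ✓

feasible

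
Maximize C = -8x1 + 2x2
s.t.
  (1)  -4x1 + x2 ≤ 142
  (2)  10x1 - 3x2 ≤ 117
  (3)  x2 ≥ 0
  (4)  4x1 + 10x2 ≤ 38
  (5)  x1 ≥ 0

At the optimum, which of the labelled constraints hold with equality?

(4) and (5)

Corner points and C = -8x1 + 2x2:
  (19/2, 0) → C = -76
  (0, 0) → C = 0
  (0, 19/5) → C = 38/5

The maximum is at (0, 19/5). Substituting into each constraint, equality holds for (4) and (5); the remaining constraints have slack.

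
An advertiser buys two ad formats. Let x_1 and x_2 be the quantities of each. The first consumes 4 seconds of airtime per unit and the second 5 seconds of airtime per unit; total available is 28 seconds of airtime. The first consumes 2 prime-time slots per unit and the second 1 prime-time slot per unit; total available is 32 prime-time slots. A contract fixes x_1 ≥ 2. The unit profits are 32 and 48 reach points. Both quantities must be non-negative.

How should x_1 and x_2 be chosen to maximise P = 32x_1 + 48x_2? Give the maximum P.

Vertices and P = 32x_1 + 48x_2:
  (7, 0) → P = 224
  (2, 0) → P = 64
  (2, 4) → P = 256

At the optimal vertex, 4x_1 + 5x_2 = 28 and x_1 = 2.
Solving simultaneously gives x_1 = 2, x_2 = 4.

x_1 = 2, x_2 = 4, maximum P = 256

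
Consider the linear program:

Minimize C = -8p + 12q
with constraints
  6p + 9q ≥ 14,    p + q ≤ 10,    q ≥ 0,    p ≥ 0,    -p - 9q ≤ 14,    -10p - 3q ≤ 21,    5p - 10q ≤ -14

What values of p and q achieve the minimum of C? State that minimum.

p = 86/15, q = 64/15, minimum C = 16/3

Vertices and C = -8p + 12q:
  (0, 14/9) → C = 56/3
  (2/15, 22/15) → C = 248/15
  (0, 10) → C = 120
  (86/15, 64/15) → C = 16/3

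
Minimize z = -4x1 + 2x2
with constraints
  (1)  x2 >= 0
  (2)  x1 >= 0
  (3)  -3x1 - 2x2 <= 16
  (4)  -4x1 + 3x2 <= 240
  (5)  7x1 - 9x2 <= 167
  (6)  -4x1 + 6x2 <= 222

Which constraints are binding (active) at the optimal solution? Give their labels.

(5) and (6)

Feasible corners and z = -4x1 + 2x2:
  (0, 0) → z = 0
  (167/7, 0) → z = -668/7
  (0, 37) → z = 74
  (500, 1111/3) → z = -3778/3

The minimum is at (500, 1111/3). Substituting into each constraint, equality holds for (5) and (6); the remaining constraints have slack.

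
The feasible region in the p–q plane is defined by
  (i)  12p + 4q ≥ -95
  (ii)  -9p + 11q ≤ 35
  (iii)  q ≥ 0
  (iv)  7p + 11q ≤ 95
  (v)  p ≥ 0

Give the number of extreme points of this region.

4

Of the 10 pairwise boundary intersections, those satisfying every inequality are:
  (15/4, 25/4)
  (0, 35/11)
  (95/7, 0)
  (0, 0)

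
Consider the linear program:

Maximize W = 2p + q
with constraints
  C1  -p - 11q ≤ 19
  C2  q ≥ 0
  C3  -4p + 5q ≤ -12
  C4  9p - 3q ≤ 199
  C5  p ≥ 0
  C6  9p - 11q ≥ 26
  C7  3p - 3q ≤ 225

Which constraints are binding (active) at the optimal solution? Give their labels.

C3 and C4

Extreme points and W = 2p + q:
  (3, 0) → W = 6
  (199/9, 0) → W = 398/9
  (959/33, 688/33) → W = 2606/33

The maximum is at (959/33, 688/33). Substituting into each constraint, equality holds for C3 and C4; the remaining constraints have slack.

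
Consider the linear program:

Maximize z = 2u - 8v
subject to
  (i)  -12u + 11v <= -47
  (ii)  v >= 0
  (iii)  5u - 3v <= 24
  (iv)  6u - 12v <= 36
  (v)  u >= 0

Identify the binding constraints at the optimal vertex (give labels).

Extreme points and z = 2u - 8v:
  (47/12, 0) → z = 47/6
  (123/19, 53/19) → z = -178/19
  (24/5, 0) → z = 48/5

The maximum is at (24/5, 0). Substituting into each constraint, equality holds for (ii) and (iii); the remaining constraints have slack.

(ii) and (iii)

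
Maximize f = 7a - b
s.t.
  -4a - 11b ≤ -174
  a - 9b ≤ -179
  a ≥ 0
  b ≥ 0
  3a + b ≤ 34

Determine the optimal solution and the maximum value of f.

a = 127/28, b = 571/28, maximum f = 159/14

Vertices and f = 7a - b:
  (0, 179/9) → f = -179/9
  (127/28, 571/28) → f = 159/14
  (0, 34) → f = -34

The binding constraints are a - 9b = -179 and 3a + b = 34.
Solving simultaneously gives a = 127/28, b = 571/28.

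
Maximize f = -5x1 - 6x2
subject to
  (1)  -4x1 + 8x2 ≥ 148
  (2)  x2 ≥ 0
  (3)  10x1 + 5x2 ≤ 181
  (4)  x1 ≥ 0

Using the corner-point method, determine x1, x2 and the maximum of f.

Vertices and f = -5x1 - 6x2:
  (177/25, 551/25) → f = -4191/25
  (0, 37/2) → f = -111
  (0, 181/5) → f = -1086/5

At the optimal vertex, -4x1 + 8x2 = 148 and x1 = 0.
Solving simultaneously gives x1 = 0, x2 = 37/2.

x1 = 0, x2 = 37/2, maximum f = -111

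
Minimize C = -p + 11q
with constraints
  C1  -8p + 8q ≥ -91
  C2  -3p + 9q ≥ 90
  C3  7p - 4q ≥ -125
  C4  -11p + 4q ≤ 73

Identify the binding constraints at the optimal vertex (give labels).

C2 and C4

Feasible corners and C = -p + 11q:
  (513/16, 331/16) → C = 391/2
  (-99/29, 257/29) → C = 2926/29
  (13, 54) → C = 581
The feasible region is unbounded (it extends along (1, 1), (4, 7)), but C strictly increases along every unbounded feasible direction, so there is no improving ray and the minimum is attained at a vertex.

The minimum is at (-99/29, 257/29). Substituting into each constraint, equality holds for C2 and C4; the remaining constraints have slack.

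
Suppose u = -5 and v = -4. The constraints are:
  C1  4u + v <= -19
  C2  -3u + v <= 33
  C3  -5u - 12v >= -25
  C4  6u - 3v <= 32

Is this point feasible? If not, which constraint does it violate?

C1: -24 ≤ -19 ✓
C2: 11 ≤ 33 ✓
C3: 73 ≥ -25 ✓
C4: -18 ≤ 32 ✓

feasible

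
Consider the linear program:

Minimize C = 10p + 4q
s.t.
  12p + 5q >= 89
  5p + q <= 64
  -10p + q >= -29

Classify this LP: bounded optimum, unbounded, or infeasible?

From the feasible point (117/31, 271/31), moving in the direction (-5, 12) keeps every constraint satisfied while C decreases without bound.

unbounded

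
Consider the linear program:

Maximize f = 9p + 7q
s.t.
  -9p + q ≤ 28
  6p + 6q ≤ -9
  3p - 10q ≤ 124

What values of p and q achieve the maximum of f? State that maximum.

p = 109/13, q = -257/26, maximum f = 163/26

Feasible corners and f = 9p + 7q:
  (-59/20, 29/20) → f = -82/5
  (-404/87, -400/29) → f = -4012/29
  (109/13, -257/26) → f = 163/26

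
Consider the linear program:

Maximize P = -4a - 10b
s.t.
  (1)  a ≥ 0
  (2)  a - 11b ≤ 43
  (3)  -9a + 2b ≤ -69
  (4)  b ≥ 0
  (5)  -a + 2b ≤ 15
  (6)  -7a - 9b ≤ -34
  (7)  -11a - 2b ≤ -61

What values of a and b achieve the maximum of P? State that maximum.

a = 23/3, b = 0, maximum P = -92/3

Feasible corners and P = -4a - 10b:
  (43, 0) → P = -172
  (23/3, 0) → P = -92/3
  (21/2, 51/4) → P = -339/2
The feasible region is unbounded (it extends along (11, 1), (2, 1)), but P strictly decreases along every unbounded feasible direction, so there is no improving ray and the maximum is attained at a vertex.

The optimum lies where -9a + 2b = -69 and b = 0.
Solving simultaneously gives a = 23/3, b = 0.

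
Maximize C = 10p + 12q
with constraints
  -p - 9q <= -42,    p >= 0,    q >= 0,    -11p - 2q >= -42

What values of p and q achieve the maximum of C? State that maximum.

p = 0, q = 21, maximum C = 252

Vertices and C = 10p + 12q:
  (0, 14/3) → C = 56
  (294/97, 420/97) → C = 7980/97
  (0, 21) → C = 252

The optimum lies where p = 0 and -11p - 2q = -42.
Solving simultaneously gives p = 0, q = 21.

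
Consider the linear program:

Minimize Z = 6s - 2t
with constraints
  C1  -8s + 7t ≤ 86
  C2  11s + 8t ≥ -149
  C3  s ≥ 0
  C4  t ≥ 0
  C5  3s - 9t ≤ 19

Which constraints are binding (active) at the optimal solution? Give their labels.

C1 and C3

Vertices and Z = 6s - 2t:
  (0, 86/7) → Z = -172/7
  (0, 0) → Z = 0
  (19/3, 0) → Z = 38
The feasible region is unbounded (it extends along (3, 1), (7, 8)), but Z strictly increases along every unbounded feasible direction, so there is no improving ray and the minimum is attained at a vertex.

The minimum is at (0, 86/7). Substituting into each constraint, equality holds for C1 and C3; the remaining constraints have slack.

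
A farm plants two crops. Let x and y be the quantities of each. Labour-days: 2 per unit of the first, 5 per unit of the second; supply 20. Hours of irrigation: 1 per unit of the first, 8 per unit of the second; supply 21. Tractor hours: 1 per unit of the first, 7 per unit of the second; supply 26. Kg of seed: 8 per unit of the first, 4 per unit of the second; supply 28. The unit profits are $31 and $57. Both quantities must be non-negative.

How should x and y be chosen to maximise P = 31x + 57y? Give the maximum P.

x = 7/3, y = 7/3, maximum P = 616/3

Feasible corners and P = 31x + 57y:
  (0, 0) → P = 0
  (0, 21/8) → P = 1197/8
  (7/2, 0) → P = 217/2
  (7/3, 7/3) → P = 616/3

At the optimal vertex, x + 8y = 21 and 8x + 4y = 28.
Solving simultaneously gives x = 7/3, y = 7/3.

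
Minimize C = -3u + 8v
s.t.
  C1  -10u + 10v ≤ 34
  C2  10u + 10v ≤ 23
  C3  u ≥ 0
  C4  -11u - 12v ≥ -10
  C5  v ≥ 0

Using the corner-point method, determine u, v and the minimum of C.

Feasible corners and C = -3u + 8v:
  (0, 5/6) → C = 20/3
  (0, 0) → C = 0
  (10/11, 0) → C = -30/11

The binding constraints are -11u - 12v = -10 and v = 0.
Solving simultaneously gives u = 10/11, v = 0.

u = 10/11, v = 0, minimum C = -30/11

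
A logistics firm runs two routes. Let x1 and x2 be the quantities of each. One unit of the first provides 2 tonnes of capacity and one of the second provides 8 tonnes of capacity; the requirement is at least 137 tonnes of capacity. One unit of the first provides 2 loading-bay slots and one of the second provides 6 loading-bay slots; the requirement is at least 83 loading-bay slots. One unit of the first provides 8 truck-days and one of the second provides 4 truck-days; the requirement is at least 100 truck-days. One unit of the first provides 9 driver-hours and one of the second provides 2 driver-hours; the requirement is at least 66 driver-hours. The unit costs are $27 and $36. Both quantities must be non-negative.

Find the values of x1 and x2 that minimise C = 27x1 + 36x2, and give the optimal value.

Extreme points and C = 27x1 + 36x2:
  (0, 33) → C = 1188
  (137/2, 0) → C = 3699/2
  (9/2, 16) → C = 1395/2
  (16/5, 93/5) → C = 756
The feasible region is unbounded (it extends along (0, 1), (1, 0)), but C strictly increases along every unbounded feasible direction, so there is no improving ray and the minimum is attained at a vertex.

x1 = 9/2, x2 = 16, minimum C = 1395/2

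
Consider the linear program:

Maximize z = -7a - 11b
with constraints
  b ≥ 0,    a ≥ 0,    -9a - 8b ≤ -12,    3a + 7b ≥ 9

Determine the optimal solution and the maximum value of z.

Extreme points and z = -7a - 11b:
  (3, 0) → z = -21
  (0, 3/2) → z = -33/2
  (4/13, 15/13) → z = -193/13
The feasible region is unbounded (it extends along (0, 1), (1, 0)), but z strictly decreases along every unbounded feasible direction, so there is no improving ray and the maximum is attained at a vertex.

The optimum lies where -9a - 8b = -12 and 3a + 7b = 9.
Solving simultaneously gives a = 4/13, b = 15/13.

a = 4/13, b = 15/13, maximum z = -193/13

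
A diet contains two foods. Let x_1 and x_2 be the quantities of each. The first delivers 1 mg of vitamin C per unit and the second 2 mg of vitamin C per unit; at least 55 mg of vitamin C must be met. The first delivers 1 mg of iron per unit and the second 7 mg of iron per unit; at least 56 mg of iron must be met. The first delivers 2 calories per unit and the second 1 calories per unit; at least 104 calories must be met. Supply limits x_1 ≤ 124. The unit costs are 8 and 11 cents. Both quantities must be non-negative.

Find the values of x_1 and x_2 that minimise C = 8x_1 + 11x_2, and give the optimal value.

x_1 = 51, x_2 = 2, minimum C = 430

Extreme points and C = 8x_1 + 11x_2:
  (0, 104) → C = 1144
  (56, 0) → C = 448
  (124, 0) → C = 992
  (273/5, 1/5) → C = 439
  (51, 2) → C = 430
The feasible region is unbounded (it extends along (0, 1)), but C strictly increases along every unbounded feasible direction, so there is no improving ray and the minimum is attained at a vertex.

The binding constraints are x_1 + 2x_2 = 55 and 2x_1 + x_2 = 104.
Solving simultaneously gives x_1 = 51, x_2 = 2.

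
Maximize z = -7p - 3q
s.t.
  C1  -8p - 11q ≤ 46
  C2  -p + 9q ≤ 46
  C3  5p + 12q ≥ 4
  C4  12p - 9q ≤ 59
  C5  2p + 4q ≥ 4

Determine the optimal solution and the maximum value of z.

p = -74/11, q = 48/11, maximum z = 34

Feasible corners and z = -7p - 3q:
  (105/11, 611/99) → z = -256/3
  (-74/11, 48/11) → z = 34
  (136/33, -35/33) → z = -77/3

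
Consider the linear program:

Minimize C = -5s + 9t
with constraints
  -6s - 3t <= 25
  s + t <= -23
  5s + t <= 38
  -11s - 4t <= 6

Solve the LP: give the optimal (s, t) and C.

s = 139/9, t = -353/9, minimum C = -3872/9

Corner points and C = -5s + 9t:
  (44/3, -113/3) → C = -1237/3
  (139/9, -353/9) → C = -3872/9
  (61/4, -153/4) → C = -841/2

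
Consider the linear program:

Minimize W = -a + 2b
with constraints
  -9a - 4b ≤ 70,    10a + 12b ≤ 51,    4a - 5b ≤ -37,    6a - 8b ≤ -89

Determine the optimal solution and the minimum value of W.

a = -229/24, b = 127/32, minimum W = 839/48

Vertices and W = -a + 2b:
  (-261/17, 1159/68) → W = 1681/34
  (-229/24, 127/32) → W = 839/48
  (-165/38, 299/38) → W = 763/38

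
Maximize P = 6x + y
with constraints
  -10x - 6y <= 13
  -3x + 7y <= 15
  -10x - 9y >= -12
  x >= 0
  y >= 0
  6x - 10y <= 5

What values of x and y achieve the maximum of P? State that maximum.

x = 15/14, y = 1/7, maximum P = 46/7

Corner points and P = 6x + y:
  (0, 4/3) → P = 4/3
  (15/14, 1/7) → P = 46/7
  (0, 0) → P = 0
  (5/6, 0) → P = 5

At the optimal vertex, -10x - 9y = -12 and 6x - 10y = 5.
Solving simultaneously gives x = 15/14, y = 1/7.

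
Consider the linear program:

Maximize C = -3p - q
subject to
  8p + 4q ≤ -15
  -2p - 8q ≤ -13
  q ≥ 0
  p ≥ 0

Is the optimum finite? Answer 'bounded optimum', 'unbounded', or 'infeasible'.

infeasible

The boundaries 8p + 4q = -15 and -2p - 8q = -13 meet at (-43/14, 67/28), but that point violates p ≥ 0. Every candidate vertex is excluded by some other constraint, so the feasible region is empty.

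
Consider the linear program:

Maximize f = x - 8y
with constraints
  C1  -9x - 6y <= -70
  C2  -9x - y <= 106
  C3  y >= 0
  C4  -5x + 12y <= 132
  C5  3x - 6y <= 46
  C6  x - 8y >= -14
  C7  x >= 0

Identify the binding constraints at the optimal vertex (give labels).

Vertices and f = x - 8y:
  (70/9, 0) → f = 70/9
  (238/39, 98/39) → f = -14
  (46/3, 0) → f = 46/3
  (226/9, 44/9) → f = -14

The maximum is at (46/3, 0). Substituting into each constraint, equality holds for C3 and C5; the remaining constraints have slack.

C3 and C5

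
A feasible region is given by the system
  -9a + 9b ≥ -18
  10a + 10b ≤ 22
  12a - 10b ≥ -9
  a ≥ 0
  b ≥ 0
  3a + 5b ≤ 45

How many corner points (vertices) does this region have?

5

Pairwise boundary intersections that survive every other constraint:
  (21/10, 1/10)
  (2, 0)
  (13/22, 177/110)
  (0, 9/10)
  (0, 0)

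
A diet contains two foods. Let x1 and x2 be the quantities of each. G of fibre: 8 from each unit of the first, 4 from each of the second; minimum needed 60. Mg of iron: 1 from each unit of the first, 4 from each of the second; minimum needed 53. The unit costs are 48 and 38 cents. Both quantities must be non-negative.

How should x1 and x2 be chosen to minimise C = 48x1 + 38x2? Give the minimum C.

Corner points and C = 48x1 + 38x2:
  (0, 15) → C = 570
  (53, 0) → C = 2544
  (1, 13) → C = 542
The feasible region is unbounded (it extends along (0, 1), (1, 0)), but C strictly increases along every unbounded feasible direction, so there is no improving ray and the minimum is attained at a vertex.

The optimum lies where 8x1 + 4x2 = 60 and x1 + 4x2 = 53.
Solving simultaneously gives x1 = 1, x2 = 13.

x1 = 1, x2 = 13, minimum C = 542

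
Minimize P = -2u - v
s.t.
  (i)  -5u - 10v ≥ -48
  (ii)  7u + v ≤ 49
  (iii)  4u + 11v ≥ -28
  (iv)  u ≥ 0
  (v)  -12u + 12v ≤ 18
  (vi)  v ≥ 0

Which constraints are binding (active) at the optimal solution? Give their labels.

Extreme points and P = -2u - v:
  (34/5, 7/5) → P = -15
  (11/5, 37/10) → P = -81/10
  (7, 0) → P = -14
  (0, 3/2) → P = -3/2
  (0, 0) → P = 0

The minimum is at (34/5, 7/5). Substituting into each constraint, equality holds for (i) and (ii); the remaining constraints have slack.

(i) and (ii)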